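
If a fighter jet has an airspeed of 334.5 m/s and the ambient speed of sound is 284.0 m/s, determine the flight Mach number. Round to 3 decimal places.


Step 1: M = V / a = 334.5 / 284.0
Step 2: M = 1.178

1.178


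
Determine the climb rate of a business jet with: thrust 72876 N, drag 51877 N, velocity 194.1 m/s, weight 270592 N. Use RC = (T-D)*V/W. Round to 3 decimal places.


Step 1: Excess thrust = T - D = 72876 - 51877 = 20999 N
Step 2: Excess power = 20999 * 194.1 = 4075905.9 W
Step 3: RC = 4075905.9 / 270592 = 15.063 m/s

15.063


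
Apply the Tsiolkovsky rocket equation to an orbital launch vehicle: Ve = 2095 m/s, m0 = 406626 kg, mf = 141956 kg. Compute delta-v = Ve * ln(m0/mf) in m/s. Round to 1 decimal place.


Step 1: Mass ratio m0/mf = 406626 / 141956 = 2.864451
Step 2: ln(2.864451) = 1.052377
Step 3: delta-v = 2095 * 1.052377 = 2204.7 m/s

2204.7


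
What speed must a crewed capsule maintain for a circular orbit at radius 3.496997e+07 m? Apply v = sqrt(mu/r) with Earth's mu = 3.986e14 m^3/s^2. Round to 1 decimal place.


Step 1: mu / r = 3.986e14 / 3.496997e+07 = 11398351.2139
Step 2: v = sqrt(11398351.2139) = 3376.1 m/s

3376.1


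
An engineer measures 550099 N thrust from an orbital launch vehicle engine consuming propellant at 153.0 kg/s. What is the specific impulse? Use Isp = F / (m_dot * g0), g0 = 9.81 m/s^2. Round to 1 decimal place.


Step 1: m_dot * g0 = 153.0 * 9.81 = 1500.93
Step 2: Isp = 550099 / 1500.93 = 366.5 s

366.5


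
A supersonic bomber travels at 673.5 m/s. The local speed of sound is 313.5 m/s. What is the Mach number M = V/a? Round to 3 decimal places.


Step 1: M = V / a = 673.5 / 313.5
Step 2: M = 2.148

2.148


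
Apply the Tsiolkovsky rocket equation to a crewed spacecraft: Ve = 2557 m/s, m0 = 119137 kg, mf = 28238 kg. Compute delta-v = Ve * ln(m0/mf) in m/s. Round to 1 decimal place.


Step 1: Mass ratio m0/mf = 119137 / 28238 = 4.219031
Step 2: ln(4.219031) = 1.439606
Step 3: delta-v = 2557 * 1.439606 = 3681.1 m/s

3681.1


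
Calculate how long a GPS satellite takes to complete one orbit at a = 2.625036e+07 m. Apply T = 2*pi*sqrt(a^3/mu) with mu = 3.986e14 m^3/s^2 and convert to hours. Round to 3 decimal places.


Step 1: a^3 / mu = 1.808863e+22 / 3.986e14 = 4.538042e+07
Step 2: sqrt(4.538042e+07) = 6736.499 s
Step 3: T = 2*pi * 6736.499 = 42326.67 s
Step 4: T in hours = 42326.67 / 3600 = 11.757 hours

11.757


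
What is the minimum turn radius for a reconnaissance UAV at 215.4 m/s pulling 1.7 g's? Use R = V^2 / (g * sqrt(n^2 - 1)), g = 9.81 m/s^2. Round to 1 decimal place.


Step 1: V^2 = 215.4^2 = 46397.16
Step 2: n^2 - 1 = 1.7^2 - 1 = 1.89
Step 3: sqrt(1.89) = 1.374773
Step 4: R = 46397.16 / (9.81 * 1.374773) = 3440.3 m

3440.3


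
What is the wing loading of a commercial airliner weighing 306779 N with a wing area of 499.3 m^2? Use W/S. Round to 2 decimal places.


Step 1: Wing loading = W / S = 306779 / 499.3
Step 2: Wing loading = 614.42 N/m^2

614.42


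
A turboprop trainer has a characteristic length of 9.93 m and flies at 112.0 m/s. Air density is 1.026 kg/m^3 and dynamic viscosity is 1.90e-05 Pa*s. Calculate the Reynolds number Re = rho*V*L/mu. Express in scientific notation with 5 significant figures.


Step 1: Numerator = rho * V * L = 1.026 * 112.0 * 9.93 = 1141.07616
Step 2: Re = 1141.07616 / 1.90e-05
Step 3: Re = 6.0057e+07

6.0057e+07


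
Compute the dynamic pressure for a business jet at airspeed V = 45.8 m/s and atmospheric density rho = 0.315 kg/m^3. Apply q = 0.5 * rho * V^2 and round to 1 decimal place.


Step 1: V^2 = 45.8^2 = 2097.64
Step 2: q = 0.5 * 0.315 * 2097.64
Step 3: q = 330.4 Pa

330.4


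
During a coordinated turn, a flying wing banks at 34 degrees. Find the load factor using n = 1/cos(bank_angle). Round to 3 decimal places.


Step 1: Convert 34 degrees to radians = 0.593412
Step 2: cos(34 deg) = 0.829038
Step 3: n = 1 / 0.829038 = 1.206

1.206


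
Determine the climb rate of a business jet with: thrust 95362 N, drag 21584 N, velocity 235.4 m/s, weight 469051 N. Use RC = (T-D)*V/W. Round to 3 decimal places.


Step 1: Excess thrust = T - D = 95362 - 21584 = 73778 N
Step 2: Excess power = 73778 * 235.4 = 17367341.2 W
Step 3: RC = 17367341.2 / 469051 = 37.027 m/s

37.027


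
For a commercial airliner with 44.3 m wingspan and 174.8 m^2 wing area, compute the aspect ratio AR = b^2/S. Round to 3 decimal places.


Step 1: b^2 = 44.3^2 = 1962.49
Step 2: AR = 1962.49 / 174.8 = 11.227

11.227


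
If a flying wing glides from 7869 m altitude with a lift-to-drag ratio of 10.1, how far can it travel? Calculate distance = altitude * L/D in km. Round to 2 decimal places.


Step 1: Glide distance = altitude * L/D = 7869 * 10.1 = 79476.9 m
Step 2: Convert to km: 79476.9 / 1000 = 79.48 km

79.48


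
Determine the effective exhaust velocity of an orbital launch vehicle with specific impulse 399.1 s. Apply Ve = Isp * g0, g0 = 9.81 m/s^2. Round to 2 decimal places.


Step 1: Ve = Isp * g0 = 399.1 * 9.81
Step 2: Ve = 3915.17 m/s

3915.17


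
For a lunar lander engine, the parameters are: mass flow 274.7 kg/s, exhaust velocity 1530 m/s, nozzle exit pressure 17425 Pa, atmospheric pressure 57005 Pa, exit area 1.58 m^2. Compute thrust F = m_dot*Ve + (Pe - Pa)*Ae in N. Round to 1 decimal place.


Step 1: Momentum thrust = m_dot * Ve = 274.7 * 1530 = 420291.0 N
Step 2: Pressure thrust = (Pe - Pa) * Ae = (17425 - 57005) * 1.58 = -62536.40 N
Step 3: Total thrust F = 420291.0 + -62536.40 = 357754.6 N

357754.6


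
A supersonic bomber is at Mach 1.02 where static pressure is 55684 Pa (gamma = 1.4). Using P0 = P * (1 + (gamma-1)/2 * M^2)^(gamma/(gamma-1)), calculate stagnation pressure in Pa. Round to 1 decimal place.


Step 1: (gamma-1)/2 * M^2 = 0.2 * 1.0404 = 0.20808
Step 2: 1 + 0.20808 = 1.20808
Step 3: Exponent gamma/(gamma-1) = 3.5
Step 4: P0 = 55684 * 1.20808^3.5 = 107910.9 Pa

107910.9


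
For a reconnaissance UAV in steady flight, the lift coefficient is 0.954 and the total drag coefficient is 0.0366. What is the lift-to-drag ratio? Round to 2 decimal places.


Step 1: L/D = CL / CD = 0.954 / 0.0366
Step 2: L/D = 26.07

26.07


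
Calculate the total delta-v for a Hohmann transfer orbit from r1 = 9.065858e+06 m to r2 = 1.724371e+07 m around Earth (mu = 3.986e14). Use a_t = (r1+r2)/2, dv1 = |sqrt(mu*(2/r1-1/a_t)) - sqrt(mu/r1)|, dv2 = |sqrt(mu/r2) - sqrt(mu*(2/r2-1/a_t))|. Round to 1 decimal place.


Step 1: Transfer semi-major axis a_t = (9.065858e+06 + 1.724371e+07) / 2 = 1.315478e+07 m
Step 2: v1 (circular at r1) = sqrt(mu/r1) = 6630.77 m/s
Step 3: v_t1 = sqrt(mu*(2/r1 - 1/a_t)) = 7591.68 m/s
Step 4: dv1 = |7591.68 - 6630.77| = 960.9 m/s
Step 5: v2 (circular at r2) = 4807.88 m/s, v_t2 = 3991.31 m/s
Step 6: dv2 = |4807.88 - 3991.31| = 816.56 m/s
Step 7: Total delta-v = 960.9 + 816.56 = 1777.5 m/s

1777.5


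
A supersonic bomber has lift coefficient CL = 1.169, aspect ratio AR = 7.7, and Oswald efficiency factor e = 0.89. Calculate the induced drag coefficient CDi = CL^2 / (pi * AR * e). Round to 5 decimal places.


Step 1: CL^2 = 1.169^2 = 1.366561
Step 2: pi * AR * e = 3.14159 * 7.7 * 0.89 = 21.529334
Step 3: CDi = 1.366561 / 21.529334 = 0.06347

0.06347


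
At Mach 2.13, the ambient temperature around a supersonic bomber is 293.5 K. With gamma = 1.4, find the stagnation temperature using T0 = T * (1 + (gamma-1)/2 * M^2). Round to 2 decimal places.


Step 1: (gamma-1)/2 = 0.2
Step 2: M^2 = 4.5369
Step 3: 1 + 0.2 * 4.5369 = 1.90738
Step 4: T0 = 293.5 * 1.90738 = 559.82 K

559.82


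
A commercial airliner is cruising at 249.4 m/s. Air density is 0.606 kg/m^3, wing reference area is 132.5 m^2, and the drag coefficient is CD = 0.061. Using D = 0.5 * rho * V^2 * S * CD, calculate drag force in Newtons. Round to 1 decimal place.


Step 1: Dynamic pressure q = 0.5 * 0.606 * 249.4^2 = 18846.7091 Pa
Step 2: Drag D = q * S * CD = 18846.7091 * 132.5 * 0.061
Step 3: D = 152328.5 N

152328.5


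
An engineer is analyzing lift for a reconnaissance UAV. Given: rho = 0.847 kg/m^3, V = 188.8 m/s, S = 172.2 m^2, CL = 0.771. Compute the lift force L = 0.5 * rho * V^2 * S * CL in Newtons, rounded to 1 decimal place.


Step 1: Calculate dynamic pressure q = 0.5 * 0.847 * 188.8^2 = 0.5 * 0.847 * 35645.44 = 15095.8438 Pa
Step 2: Multiply by wing area and lift coefficient: L = 15095.8438 * 172.2 * 0.771
Step 3: L = 2599504.3092 * 0.771 = 2004217.8 N

2004217.8


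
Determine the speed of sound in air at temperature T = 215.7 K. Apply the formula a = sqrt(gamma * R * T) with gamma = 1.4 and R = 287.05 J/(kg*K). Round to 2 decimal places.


Step 1: gamma * R * T = 1.4 * 287.05 * 215.7 = 86683.359
Step 2: a = sqrt(86683.359) = 294.42 m/s

294.42


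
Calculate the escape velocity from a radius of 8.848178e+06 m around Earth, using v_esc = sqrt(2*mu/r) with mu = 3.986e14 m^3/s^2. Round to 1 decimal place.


Step 1: 2*mu/r = 2 * 3.986e14 / 8.848178e+06 = 90097644.9615
Step 2: v_esc = sqrt(90097644.9615) = 9492.0 m/s

9492.0


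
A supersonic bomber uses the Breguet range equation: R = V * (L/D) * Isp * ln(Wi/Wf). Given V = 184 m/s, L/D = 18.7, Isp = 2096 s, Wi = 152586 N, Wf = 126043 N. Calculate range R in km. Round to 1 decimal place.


Step 1: Coefficient = V * (L/D) * Isp = 184 * 18.7 * 2096 = 7211916.8 m
Step 2: Wi/Wf = 152586 / 126043 = 1.210587
Step 3: ln(1.210587) = 0.191105
Step 4: R = 7211916.8 * 0.191105 = 1378235.2 m = 1378.2 km

1378.2


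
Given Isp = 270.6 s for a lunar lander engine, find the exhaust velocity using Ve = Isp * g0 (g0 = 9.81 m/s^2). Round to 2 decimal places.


Step 1: Ve = Isp * g0 = 270.6 * 9.81
Step 2: Ve = 2654.59 m/s

2654.59


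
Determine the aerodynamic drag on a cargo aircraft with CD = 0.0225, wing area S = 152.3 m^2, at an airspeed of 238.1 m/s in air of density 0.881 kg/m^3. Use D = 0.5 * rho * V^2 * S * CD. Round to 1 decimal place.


Step 1: Dynamic pressure q = 0.5 * 0.881 * 238.1^2 = 24972.6542 Pa
Step 2: Drag D = q * S * CD = 24972.6542 * 152.3 * 0.0225
Step 3: D = 85575.0 N

85575.0


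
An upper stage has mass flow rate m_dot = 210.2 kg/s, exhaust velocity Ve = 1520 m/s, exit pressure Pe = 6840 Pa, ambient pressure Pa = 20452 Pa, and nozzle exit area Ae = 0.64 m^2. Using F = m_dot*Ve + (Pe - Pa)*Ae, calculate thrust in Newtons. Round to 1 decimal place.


Step 1: Momentum thrust = m_dot * Ve = 210.2 * 1520 = 319504.0 N
Step 2: Pressure thrust = (Pe - Pa) * Ae = (6840 - 20452) * 0.64 = -8711.68 N
Step 3: Total thrust F = 319504.0 + -8711.68 = 310792.3 N

310792.3


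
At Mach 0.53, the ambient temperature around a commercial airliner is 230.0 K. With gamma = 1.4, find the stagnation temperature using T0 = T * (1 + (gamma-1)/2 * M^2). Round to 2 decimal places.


Step 1: (gamma-1)/2 = 0.2
Step 2: M^2 = 0.2809
Step 3: 1 + 0.2 * 0.2809 = 1.05618
Step 4: T0 = 230.0 * 1.05618 = 242.92 K

242.92


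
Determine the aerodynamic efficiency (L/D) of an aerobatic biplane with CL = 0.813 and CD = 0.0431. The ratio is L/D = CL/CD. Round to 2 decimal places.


Step 1: L/D = CL / CD = 0.813 / 0.0431
Step 2: L/D = 18.86

18.86


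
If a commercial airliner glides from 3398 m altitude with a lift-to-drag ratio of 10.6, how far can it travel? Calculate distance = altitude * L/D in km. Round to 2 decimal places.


Step 1: Glide distance = altitude * L/D = 3398 * 10.6 = 36018.8 m
Step 2: Convert to km: 36018.8 / 1000 = 36.02 km

36.02


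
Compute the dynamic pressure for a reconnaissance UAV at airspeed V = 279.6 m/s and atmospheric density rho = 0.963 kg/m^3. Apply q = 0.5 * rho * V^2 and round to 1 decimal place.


Step 1: V^2 = 279.6^2 = 78176.16
Step 2: q = 0.5 * 0.963 * 78176.16
Step 3: q = 37641.8 Pa

37641.8


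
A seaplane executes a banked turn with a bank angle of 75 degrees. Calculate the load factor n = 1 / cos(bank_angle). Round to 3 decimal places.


Step 1: Convert 75 degrees to radians = 1.308997
Step 2: cos(75 deg) = 0.258819
Step 3: n = 1 / 0.258819 = 3.864

3.864


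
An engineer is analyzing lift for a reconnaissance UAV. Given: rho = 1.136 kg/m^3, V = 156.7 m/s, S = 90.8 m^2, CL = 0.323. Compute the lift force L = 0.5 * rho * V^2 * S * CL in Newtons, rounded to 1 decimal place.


Step 1: Calculate dynamic pressure q = 0.5 * 1.136 * 156.7^2 = 0.5 * 1.136 * 24554.89 = 13947.1775 Pa
Step 2: Multiply by wing area and lift coefficient: L = 13947.1775 * 90.8 * 0.323
Step 3: L = 1266403.7188 * 0.323 = 409048.4 N

409048.4


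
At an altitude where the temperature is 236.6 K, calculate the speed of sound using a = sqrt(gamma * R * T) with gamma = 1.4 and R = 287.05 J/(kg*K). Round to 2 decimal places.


Step 1: gamma * R * T = 1.4 * 287.05 * 236.6 = 95082.442
Step 2: a = sqrt(95082.442) = 308.35 m/s

308.35


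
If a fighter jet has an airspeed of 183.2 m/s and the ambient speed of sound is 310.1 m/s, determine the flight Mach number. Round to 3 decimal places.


Step 1: M = V / a = 183.2 / 310.1
Step 2: M = 0.591

0.591


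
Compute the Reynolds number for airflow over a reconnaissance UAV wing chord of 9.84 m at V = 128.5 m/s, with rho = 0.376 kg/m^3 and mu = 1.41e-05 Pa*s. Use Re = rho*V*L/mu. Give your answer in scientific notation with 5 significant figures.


Step 1: Numerator = rho * V * L = 0.376 * 128.5 * 9.84 = 475.42944
Step 2: Re = 475.42944 / 1.41e-05
Step 3: Re = 3.3718e+07

3.3718e+07


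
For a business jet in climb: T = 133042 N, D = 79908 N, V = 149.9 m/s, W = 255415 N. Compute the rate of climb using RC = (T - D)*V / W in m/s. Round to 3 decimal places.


Step 1: Excess thrust = T - D = 133042 - 79908 = 53134 N
Step 2: Excess power = 53134 * 149.9 = 7964786.6 W
Step 3: RC = 7964786.6 / 255415 = 31.184 m/s

31.184


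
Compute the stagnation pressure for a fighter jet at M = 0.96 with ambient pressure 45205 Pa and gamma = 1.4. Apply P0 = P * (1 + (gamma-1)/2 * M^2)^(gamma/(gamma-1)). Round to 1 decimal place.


Step 1: (gamma-1)/2 * M^2 = 0.2 * 0.9216 = 0.18432
Step 2: 1 + 0.18432 = 1.18432
Step 3: Exponent gamma/(gamma-1) = 3.5
Step 4: P0 = 45205 * 1.18432^3.5 = 81720.0 Pa

81720.0


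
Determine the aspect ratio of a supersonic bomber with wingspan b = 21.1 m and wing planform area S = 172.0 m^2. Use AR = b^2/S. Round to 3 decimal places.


Step 1: b^2 = 21.1^2 = 445.21
Step 2: AR = 445.21 / 172.0 = 2.588

2.588


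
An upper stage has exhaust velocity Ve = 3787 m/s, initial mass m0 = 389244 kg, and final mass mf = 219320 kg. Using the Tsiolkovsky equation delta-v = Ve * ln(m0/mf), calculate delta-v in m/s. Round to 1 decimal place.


Step 1: Mass ratio m0/mf = 389244 / 219320 = 1.774777
Step 2: ln(1.774777) = 0.573675
Step 3: delta-v = 3787 * 0.573675 = 2172.5 m/s

2172.5


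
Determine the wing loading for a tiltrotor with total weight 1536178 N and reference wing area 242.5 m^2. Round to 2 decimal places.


Step 1: Wing loading = W / S = 1536178 / 242.5
Step 2: Wing loading = 6334.75 N/m^2

6334.75


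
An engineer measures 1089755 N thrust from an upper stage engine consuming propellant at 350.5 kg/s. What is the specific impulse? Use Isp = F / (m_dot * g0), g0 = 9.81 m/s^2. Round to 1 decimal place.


Step 1: m_dot * g0 = 350.5 * 9.81 = 3438.41
Step 2: Isp = 1089755 / 3438.41 = 316.9 s

316.9


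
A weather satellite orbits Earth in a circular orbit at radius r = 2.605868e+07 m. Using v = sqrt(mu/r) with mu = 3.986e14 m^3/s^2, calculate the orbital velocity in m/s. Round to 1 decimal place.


Step 1: mu / r = 3.986e14 / 2.605868e+07 = 15296246.7784
Step 2: v = sqrt(15296246.7784) = 3911.0 m/s

3911.0


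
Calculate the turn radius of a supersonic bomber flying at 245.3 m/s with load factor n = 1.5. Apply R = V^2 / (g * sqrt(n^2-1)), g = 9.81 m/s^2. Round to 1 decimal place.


Step 1: V^2 = 245.3^2 = 60172.09
Step 2: n^2 - 1 = 1.5^2 - 1 = 1.25
Step 3: sqrt(1.25) = 1.118034
Step 4: R = 60172.09 / (9.81 * 1.118034) = 5486.2 m

5486.2


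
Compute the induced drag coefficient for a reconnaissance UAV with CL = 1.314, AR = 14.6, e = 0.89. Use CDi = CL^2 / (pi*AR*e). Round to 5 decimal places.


Step 1: CL^2 = 1.314^2 = 1.726596
Step 2: pi * AR * e = 3.14159 * 14.6 * 0.89 = 40.821855
Step 3: CDi = 1.726596 / 40.821855 = 0.04230

0.04230


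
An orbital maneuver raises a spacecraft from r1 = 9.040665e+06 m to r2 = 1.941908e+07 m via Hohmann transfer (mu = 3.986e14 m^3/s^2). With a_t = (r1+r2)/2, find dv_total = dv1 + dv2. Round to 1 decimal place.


Step 1: Transfer semi-major axis a_t = (9.040665e+06 + 1.941908e+07) / 2 = 1.422987e+07 m
Step 2: v1 (circular at r1) = sqrt(mu/r1) = 6640.01 m/s
Step 3: v_t1 = sqrt(mu*(2/r1 - 1/a_t)) = 7756.79 m/s
Step 4: dv1 = |7756.79 - 6640.01| = 1116.79 m/s
Step 5: v2 (circular at r2) = 4530.59 m/s, v_t2 = 3611.22 m/s
Step 6: dv2 = |4530.59 - 3611.22| = 919.36 m/s
Step 7: Total delta-v = 1116.79 + 919.36 = 2036.2 m/s

2036.2


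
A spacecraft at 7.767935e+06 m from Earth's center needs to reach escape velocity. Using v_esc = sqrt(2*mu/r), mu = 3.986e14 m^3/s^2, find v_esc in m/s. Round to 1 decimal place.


Step 1: 2*mu/r = 2 * 3.986e14 / 7.767935e+06 = 102627017.3476
Step 2: v_esc = sqrt(102627017.3476) = 10130.5 m/s

10130.5


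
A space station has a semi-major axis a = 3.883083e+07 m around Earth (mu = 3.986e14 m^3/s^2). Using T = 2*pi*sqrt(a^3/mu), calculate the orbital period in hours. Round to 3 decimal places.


Step 1: a^3 / mu = 5.855042e+22 / 3.986e14 = 1.468902e+08
Step 2: sqrt(1.468902e+08) = 12119.8254 s
Step 3: T = 2*pi * 12119.8254 = 76151.11 s
Step 4: T in hours = 76151.11 / 3600 = 21.153 hours

21.153


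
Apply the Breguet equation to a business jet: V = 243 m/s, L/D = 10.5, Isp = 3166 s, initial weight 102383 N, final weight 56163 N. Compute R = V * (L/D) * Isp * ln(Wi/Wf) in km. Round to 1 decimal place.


Step 1: Coefficient = V * (L/D) * Isp = 243 * 10.5 * 3166 = 8078049.0 m
Step 2: Wi/Wf = 102383 / 56163 = 1.822962
Step 3: ln(1.822962) = 0.600463
Step 4: R = 8078049.0 * 0.600463 = 4850565.5 m = 4850.6 km

4850.6


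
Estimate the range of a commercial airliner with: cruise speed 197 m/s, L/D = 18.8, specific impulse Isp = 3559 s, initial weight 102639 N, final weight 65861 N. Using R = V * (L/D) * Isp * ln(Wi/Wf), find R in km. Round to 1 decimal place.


Step 1: Coefficient = V * (L/D) * Isp = 197 * 18.8 * 3559 = 13181112.4 m
Step 2: Wi/Wf = 102639 / 65861 = 1.558418
Step 3: ln(1.558418) = 0.443672
Step 4: R = 13181112.4 * 0.443672 = 5848084.1 m = 5848.1 km

5848.1


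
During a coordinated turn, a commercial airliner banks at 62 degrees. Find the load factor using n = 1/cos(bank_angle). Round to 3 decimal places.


Step 1: Convert 62 degrees to radians = 1.082104
Step 2: cos(62 deg) = 0.469472
Step 3: n = 1 / 0.469472 = 2.130

2.130


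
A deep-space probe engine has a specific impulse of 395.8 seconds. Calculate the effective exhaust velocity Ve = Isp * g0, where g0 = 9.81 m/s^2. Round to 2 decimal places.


Step 1: Ve = Isp * g0 = 395.8 * 9.81
Step 2: Ve = 3882.80 m/s

3882.80


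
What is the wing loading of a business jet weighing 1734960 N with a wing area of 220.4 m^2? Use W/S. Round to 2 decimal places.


Step 1: Wing loading = W / S = 1734960 / 220.4
Step 2: Wing loading = 7871.87 N/m^2

7871.87


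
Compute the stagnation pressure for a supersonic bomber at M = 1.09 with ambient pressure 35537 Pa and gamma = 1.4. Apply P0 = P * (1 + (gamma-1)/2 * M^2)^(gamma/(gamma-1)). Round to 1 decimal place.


Step 1: (gamma-1)/2 * M^2 = 0.2 * 1.1881 = 0.23762
Step 2: 1 + 0.23762 = 1.23762
Step 3: Exponent gamma/(gamma-1) = 3.5
Step 4: P0 = 35537 * 1.23762^3.5 = 74943.9 Pa

74943.9


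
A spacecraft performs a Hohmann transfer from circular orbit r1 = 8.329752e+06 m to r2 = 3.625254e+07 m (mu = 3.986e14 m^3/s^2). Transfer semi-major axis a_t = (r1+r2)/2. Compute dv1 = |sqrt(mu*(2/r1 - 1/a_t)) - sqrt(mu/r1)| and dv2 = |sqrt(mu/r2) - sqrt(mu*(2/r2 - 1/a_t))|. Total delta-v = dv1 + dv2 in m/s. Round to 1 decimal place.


Step 1: Transfer semi-major axis a_t = (8.329752e+06 + 3.625254e+07) / 2 = 2.229115e+07 m
Step 2: v1 (circular at r1) = sqrt(mu/r1) = 6917.55 m/s
Step 3: v_t1 = sqrt(mu*(2/r1 - 1/a_t)) = 8821.77 m/s
Step 4: dv1 = |8821.77 - 6917.55| = 1904.21 m/s
Step 5: v2 (circular at r2) = 3315.88 m/s, v_t2 = 2026.98 m/s
Step 6: dv2 = |3315.88 - 2026.98| = 1288.91 m/s
Step 7: Total delta-v = 1904.21 + 1288.91 = 3193.1 m/s

3193.1


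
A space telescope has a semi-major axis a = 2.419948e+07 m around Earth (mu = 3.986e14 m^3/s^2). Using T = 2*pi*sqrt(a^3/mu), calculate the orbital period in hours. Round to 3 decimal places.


Step 1: a^3 / mu = 1.417157e+22 / 3.986e14 = 3.555337e+07
Step 2: sqrt(3.555337e+07) = 5962.6649 s
Step 3: T = 2*pi * 5962.6649 = 37464.53 s
Step 4: T in hours = 37464.53 / 3600 = 10.407 hours

10.407


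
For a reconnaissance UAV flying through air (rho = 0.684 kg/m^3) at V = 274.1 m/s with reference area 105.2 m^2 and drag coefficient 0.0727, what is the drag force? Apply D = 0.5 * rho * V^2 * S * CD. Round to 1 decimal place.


Step 1: Dynamic pressure q = 0.5 * 0.684 * 274.1^2 = 25694.737 Pa
Step 2: Drag D = q * S * CD = 25694.737 * 105.2 * 0.0727
Step 3: D = 196514.4 N

196514.4


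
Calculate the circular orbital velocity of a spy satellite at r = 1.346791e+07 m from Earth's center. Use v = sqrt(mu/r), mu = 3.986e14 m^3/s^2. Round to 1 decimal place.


Step 1: mu / r = 3.986e14 / 1.346791e+07 = 29596277.3734
Step 2: v = sqrt(29596277.3734) = 5440.2 m/s

5440.2


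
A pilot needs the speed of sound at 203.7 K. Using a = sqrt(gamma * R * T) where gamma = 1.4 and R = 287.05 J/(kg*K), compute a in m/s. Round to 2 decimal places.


Step 1: gamma * R * T = 1.4 * 287.05 * 203.7 = 81860.919
Step 2: a = sqrt(81860.919) = 286.11 m/s

286.11


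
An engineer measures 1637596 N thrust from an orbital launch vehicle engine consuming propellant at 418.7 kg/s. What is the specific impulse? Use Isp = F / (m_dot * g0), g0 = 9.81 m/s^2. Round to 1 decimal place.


Step 1: m_dot * g0 = 418.7 * 9.81 = 4107.45
Step 2: Isp = 1637596 / 4107.45 = 398.7 s

398.7


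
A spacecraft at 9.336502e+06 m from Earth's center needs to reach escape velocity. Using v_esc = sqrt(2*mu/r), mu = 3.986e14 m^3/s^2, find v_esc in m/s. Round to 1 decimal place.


Step 1: 2*mu/r = 2 * 3.986e14 / 9.336502e+06 = 85385297.4058
Step 2: v_esc = sqrt(85385297.4058) = 9240.4 m/s

9240.4


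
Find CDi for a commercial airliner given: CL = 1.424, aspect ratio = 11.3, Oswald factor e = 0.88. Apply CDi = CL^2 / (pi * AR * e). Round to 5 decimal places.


Step 1: CL^2 = 1.424^2 = 2.027776
Step 2: pi * AR * e = 3.14159 * 11.3 * 0.88 = 31.239997
Step 3: CDi = 2.027776 / 31.239997 = 0.06491

0.06491


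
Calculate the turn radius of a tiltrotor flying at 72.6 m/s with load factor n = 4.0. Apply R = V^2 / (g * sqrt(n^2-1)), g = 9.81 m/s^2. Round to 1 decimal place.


Step 1: V^2 = 72.6^2 = 5270.76
Step 2: n^2 - 1 = 4.0^2 - 1 = 15.0
Step 3: sqrt(15.0) = 3.872983
Step 4: R = 5270.76 / (9.81 * 3.872983) = 138.7 m

138.7


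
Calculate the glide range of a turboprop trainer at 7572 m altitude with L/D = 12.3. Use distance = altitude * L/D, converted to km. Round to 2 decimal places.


Step 1: Glide distance = altitude * L/D = 7572 * 12.3 = 93135.6 m
Step 2: Convert to km: 93135.6 / 1000 = 93.14 km

93.14


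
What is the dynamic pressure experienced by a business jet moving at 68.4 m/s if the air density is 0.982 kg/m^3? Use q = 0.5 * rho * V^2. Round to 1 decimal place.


Step 1: V^2 = 68.4^2 = 4678.56
Step 2: q = 0.5 * 0.982 * 4678.56
Step 3: q = 2297.2 Pa

2297.2


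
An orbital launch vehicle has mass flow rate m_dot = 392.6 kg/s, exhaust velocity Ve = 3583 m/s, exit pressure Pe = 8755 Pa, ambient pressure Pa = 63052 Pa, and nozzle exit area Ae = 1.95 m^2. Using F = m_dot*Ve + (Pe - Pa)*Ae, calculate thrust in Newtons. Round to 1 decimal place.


Step 1: Momentum thrust = m_dot * Ve = 392.6 * 3583 = 1406685.8 N
Step 2: Pressure thrust = (Pe - Pa) * Ae = (8755 - 63052) * 1.95 = -105879.15 N
Step 3: Total thrust F = 1406685.8 + -105879.15 = 1300806.7 N

1300806.7


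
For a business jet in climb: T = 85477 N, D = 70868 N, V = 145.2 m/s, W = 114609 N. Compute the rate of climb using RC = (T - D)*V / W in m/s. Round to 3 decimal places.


Step 1: Excess thrust = T - D = 85477 - 70868 = 14609 N
Step 2: Excess power = 14609 * 145.2 = 2121226.8 W
Step 3: RC = 2121226.8 / 114609 = 18.508 m/s

18.508


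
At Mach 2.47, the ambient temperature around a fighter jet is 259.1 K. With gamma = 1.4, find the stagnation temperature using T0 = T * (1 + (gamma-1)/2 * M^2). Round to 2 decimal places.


Step 1: (gamma-1)/2 = 0.2
Step 2: M^2 = 6.1009
Step 3: 1 + 0.2 * 6.1009 = 2.22018
Step 4: T0 = 259.1 * 2.22018 = 575.25 K

575.25


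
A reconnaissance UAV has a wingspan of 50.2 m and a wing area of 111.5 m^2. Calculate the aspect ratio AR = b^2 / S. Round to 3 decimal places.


Step 1: b^2 = 50.2^2 = 2520.04
Step 2: AR = 2520.04 / 111.5 = 22.601

22.601


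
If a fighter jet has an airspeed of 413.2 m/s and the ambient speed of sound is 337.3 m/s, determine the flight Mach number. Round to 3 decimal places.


Step 1: M = V / a = 413.2 / 337.3
Step 2: M = 1.225

1.225


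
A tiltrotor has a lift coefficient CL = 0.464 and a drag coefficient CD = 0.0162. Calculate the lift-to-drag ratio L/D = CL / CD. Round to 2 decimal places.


Step 1: L/D = CL / CD = 0.464 / 0.0162
Step 2: L/D = 28.64

28.64


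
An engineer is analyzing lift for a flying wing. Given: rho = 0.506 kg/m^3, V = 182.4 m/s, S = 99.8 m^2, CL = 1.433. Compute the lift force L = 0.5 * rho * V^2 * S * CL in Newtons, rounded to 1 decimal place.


Step 1: Calculate dynamic pressure q = 0.5 * 0.506 * 182.4^2 = 0.5 * 0.506 * 33269.76 = 8417.2493 Pa
Step 2: Multiply by wing area and lift coefficient: L = 8417.2493 * 99.8 * 1.433
Step 3: L = 840041.4781 * 1.433 = 1203779.4 N

1203779.4


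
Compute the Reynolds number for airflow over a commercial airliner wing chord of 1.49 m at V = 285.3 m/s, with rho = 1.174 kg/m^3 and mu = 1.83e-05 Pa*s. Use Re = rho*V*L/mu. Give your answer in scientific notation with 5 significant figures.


Step 1: Numerator = rho * V * L = 1.174 * 285.3 * 1.49 = 499.063878
Step 2: Re = 499.063878 / 1.83e-05
Step 3: Re = 2.7271e+07

2.7271e+07


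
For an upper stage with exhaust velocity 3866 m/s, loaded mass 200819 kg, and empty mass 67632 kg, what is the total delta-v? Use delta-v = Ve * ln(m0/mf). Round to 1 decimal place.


Step 1: Mass ratio m0/mf = 200819 / 67632 = 2.96929
Step 2: ln(2.96929) = 1.088323
Step 3: delta-v = 3866 * 1.088323 = 4207.5 m/s

4207.5


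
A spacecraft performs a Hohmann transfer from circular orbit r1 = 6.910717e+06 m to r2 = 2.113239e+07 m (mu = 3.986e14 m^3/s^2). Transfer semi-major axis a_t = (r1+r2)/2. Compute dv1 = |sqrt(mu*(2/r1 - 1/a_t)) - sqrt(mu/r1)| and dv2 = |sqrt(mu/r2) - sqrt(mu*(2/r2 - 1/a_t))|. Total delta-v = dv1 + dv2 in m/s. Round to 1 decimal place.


Step 1: Transfer semi-major axis a_t = (6.910717e+06 + 2.113239e+07) / 2 = 1.402155e+07 m
Step 2: v1 (circular at r1) = sqrt(mu/r1) = 7594.64 m/s
Step 3: v_t1 = sqrt(mu*(2/r1 - 1/a_t)) = 9323.59 m/s
Step 4: dv1 = |9323.59 - 7594.64| = 1728.96 m/s
Step 5: v2 (circular at r2) = 4343.05 m/s, v_t2 = 3049.0 m/s
Step 6: dv2 = |4343.05 - 3049.0| = 1294.04 m/s
Step 7: Total delta-v = 1728.96 + 1294.04 = 3023.0 m/s

3023.0


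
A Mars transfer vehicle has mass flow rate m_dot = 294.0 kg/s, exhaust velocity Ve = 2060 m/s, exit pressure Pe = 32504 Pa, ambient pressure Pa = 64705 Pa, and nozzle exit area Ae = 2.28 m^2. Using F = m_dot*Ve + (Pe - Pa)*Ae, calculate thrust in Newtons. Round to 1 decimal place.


Step 1: Momentum thrust = m_dot * Ve = 294.0 * 2060 = 605640.0 N
Step 2: Pressure thrust = (Pe - Pa) * Ae = (32504 - 64705) * 2.28 = -73418.28 N
Step 3: Total thrust F = 605640.0 + -73418.28 = 532221.7 N

532221.7


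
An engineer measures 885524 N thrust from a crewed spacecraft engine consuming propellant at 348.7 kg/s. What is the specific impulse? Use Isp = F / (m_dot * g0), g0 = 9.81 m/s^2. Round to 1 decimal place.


Step 1: m_dot * g0 = 348.7 * 9.81 = 3420.75
Step 2: Isp = 885524 / 3420.75 = 258.9 s

258.9


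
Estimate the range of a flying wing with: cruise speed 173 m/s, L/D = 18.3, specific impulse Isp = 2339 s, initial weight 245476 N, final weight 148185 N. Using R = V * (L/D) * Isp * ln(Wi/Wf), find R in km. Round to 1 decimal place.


Step 1: Coefficient = V * (L/D) * Isp = 173 * 18.3 * 2339 = 7405040.1 m
Step 2: Wi/Wf = 245476 / 148185 = 1.656551
Step 3: ln(1.656551) = 0.504738
Step 4: R = 7405040.1 * 0.504738 = 3737602.8 m = 3737.6 km

3737.6


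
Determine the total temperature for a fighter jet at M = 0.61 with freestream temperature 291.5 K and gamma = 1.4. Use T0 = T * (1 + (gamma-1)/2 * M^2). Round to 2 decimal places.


Step 1: (gamma-1)/2 = 0.2
Step 2: M^2 = 0.3721
Step 3: 1 + 0.2 * 0.3721 = 1.07442
Step 4: T0 = 291.5 * 1.07442 = 313.19 K

313.19


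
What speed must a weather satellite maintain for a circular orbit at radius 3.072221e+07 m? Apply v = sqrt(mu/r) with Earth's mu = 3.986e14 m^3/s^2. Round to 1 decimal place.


Step 1: mu / r = 3.986e14 / 3.072221e+07 = 12974327.0422
Step 2: v = sqrt(12974327.0422) = 3602.0 m/s

3602.0


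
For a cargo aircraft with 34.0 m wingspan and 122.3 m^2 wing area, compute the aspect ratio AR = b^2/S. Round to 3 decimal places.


Step 1: b^2 = 34.0^2 = 1156.0
Step 2: AR = 1156.0 / 122.3 = 9.452

9.452


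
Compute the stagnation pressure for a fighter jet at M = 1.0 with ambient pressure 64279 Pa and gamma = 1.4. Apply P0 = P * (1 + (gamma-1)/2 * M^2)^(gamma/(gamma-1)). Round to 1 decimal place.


Step 1: (gamma-1)/2 * M^2 = 0.2 * 1.0 = 0.2
Step 2: 1 + 0.2 = 1.2
Step 3: Exponent gamma/(gamma-1) = 3.5
Step 4: P0 = 64279 * 1.2^3.5 = 121675.6 Pa

121675.6


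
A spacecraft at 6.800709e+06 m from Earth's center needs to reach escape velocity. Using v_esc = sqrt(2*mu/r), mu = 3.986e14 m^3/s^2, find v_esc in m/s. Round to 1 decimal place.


Step 1: 2*mu/r = 2 * 3.986e14 / 6.800709e+06 = 117223071.8885
Step 2: v_esc = sqrt(117223071.8885) = 10827.0 m/s

10827.0


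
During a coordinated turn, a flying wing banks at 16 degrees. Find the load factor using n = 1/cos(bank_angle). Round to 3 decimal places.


Step 1: Convert 16 degrees to radians = 0.279253
Step 2: cos(16 deg) = 0.961262
Step 3: n = 1 / 0.961262 = 1.040

1.040


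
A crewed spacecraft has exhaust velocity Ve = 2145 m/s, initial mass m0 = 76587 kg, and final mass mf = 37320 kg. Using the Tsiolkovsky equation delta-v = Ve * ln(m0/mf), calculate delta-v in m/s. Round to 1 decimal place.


Step 1: Mass ratio m0/mf = 76587 / 37320 = 2.05217
Step 2: ln(2.05217) = 0.718898
Step 3: delta-v = 2145 * 0.718898 = 1542.0 m/s

1542.0


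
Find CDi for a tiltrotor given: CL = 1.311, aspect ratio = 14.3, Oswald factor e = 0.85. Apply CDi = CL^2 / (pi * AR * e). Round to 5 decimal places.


Step 1: CL^2 = 1.311^2 = 1.718721
Step 2: pi * AR * e = 3.14159 * 14.3 * 0.85 = 38.186059
Step 3: CDi = 1.718721 / 38.186059 = 0.04501

0.04501


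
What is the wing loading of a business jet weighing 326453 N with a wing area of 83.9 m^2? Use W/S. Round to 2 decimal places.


Step 1: Wing loading = W / S = 326453 / 83.9
Step 2: Wing loading = 3890.98 N/m^2

3890.98


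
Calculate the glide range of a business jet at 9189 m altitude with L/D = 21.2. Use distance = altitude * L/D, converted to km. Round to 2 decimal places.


Step 1: Glide distance = altitude * L/D = 9189 * 21.2 = 194806.8 m
Step 2: Convert to km: 194806.8 / 1000 = 194.81 km

194.81


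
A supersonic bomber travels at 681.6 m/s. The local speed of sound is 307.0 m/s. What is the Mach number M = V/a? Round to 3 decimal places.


Step 1: M = V / a = 681.6 / 307.0
Step 2: M = 2.220

2.220


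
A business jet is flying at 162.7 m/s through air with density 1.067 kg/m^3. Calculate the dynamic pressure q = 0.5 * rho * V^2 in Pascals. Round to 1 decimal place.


Step 1: V^2 = 162.7^2 = 26471.29
Step 2: q = 0.5 * 1.067 * 26471.29
Step 3: q = 14122.4 Pa

14122.4


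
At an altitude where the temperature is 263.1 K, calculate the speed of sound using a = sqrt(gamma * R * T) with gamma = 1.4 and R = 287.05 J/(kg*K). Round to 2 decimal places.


Step 1: gamma * R * T = 1.4 * 287.05 * 263.1 = 105731.997
Step 2: a = sqrt(105731.997) = 325.16 m/s

325.16


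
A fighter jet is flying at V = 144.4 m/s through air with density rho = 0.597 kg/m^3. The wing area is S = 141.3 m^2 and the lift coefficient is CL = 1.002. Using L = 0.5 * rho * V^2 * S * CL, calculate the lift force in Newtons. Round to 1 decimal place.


Step 1: Calculate dynamic pressure q = 0.5 * 0.597 * 144.4^2 = 0.5 * 0.597 * 20851.36 = 6224.131 Pa
Step 2: Multiply by wing area and lift coefficient: L = 6224.131 * 141.3 * 1.002
Step 3: L = 879469.7046 * 1.002 = 881228.6 N

881228.6


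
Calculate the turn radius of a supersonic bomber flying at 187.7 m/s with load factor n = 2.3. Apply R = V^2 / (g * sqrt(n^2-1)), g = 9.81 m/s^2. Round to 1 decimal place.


Step 1: V^2 = 187.7^2 = 35231.29
Step 2: n^2 - 1 = 2.3^2 - 1 = 4.29
Step 3: sqrt(4.29) = 2.071232
Step 4: R = 35231.29 / (9.81 * 2.071232) = 1733.9 m

1733.9


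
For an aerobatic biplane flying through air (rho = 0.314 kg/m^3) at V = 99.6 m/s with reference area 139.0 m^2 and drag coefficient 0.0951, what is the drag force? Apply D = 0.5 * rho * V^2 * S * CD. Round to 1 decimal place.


Step 1: Dynamic pressure q = 0.5 * 0.314 * 99.6^2 = 1557.4651 Pa
Step 2: Drag D = q * S * CD = 1557.4651 * 139.0 * 0.0951
Step 3: D = 20588.0 N

20588.0


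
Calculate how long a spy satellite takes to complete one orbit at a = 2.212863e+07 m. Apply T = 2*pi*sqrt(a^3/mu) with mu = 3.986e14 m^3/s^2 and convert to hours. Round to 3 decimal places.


Step 1: a^3 / mu = 1.083586e+22 / 3.986e14 = 2.718481e+07
Step 2: sqrt(2.718481e+07) = 5213.9054 s
Step 3: T = 2*pi * 5213.9054 = 32759.93 s
Step 4: T in hours = 32759.93 / 3600 = 9.100 hours

9.100


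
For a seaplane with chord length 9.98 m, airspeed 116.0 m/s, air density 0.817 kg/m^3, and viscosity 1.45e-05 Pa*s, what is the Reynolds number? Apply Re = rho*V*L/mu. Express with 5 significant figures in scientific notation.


Step 1: Numerator = rho * V * L = 0.817 * 116.0 * 9.98 = 945.82456
Step 2: Re = 945.82456 / 1.45e-05
Step 3: Re = 6.5229e+07

6.5229e+07


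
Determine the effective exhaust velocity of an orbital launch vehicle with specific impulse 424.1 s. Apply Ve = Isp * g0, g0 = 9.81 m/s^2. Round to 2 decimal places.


Step 1: Ve = Isp * g0 = 424.1 * 9.81
Step 2: Ve = 4160.42 m/s

4160.42


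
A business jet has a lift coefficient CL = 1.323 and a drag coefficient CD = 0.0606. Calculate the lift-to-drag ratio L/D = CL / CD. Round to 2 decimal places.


Step 1: L/D = CL / CD = 1.323 / 0.0606
Step 2: L/D = 21.83

21.83


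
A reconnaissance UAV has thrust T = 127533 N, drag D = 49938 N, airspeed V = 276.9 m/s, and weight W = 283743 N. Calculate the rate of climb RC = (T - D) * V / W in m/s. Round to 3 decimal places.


Step 1: Excess thrust = T - D = 127533 - 49938 = 77595 N
Step 2: Excess power = 77595 * 276.9 = 21486055.5 W
Step 3: RC = 21486055.5 / 283743 = 75.724 m/s

75.724


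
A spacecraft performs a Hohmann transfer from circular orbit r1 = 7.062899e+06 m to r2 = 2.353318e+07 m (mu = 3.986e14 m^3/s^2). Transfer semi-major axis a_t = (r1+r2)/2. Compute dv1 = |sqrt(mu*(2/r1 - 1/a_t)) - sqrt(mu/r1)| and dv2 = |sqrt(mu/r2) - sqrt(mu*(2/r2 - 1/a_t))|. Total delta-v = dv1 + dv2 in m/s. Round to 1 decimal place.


Step 1: Transfer semi-major axis a_t = (7.062899e+06 + 2.353318e+07) / 2 = 1.529804e+07 m
Step 2: v1 (circular at r1) = sqrt(mu/r1) = 7512.37 m/s
Step 3: v_t1 = sqrt(mu*(2/r1 - 1/a_t)) = 9317.5 m/s
Step 4: dv1 = |9317.5 - 7512.37| = 1805.13 m/s
Step 5: v2 (circular at r2) = 4115.55 m/s, v_t2 = 2796.42 m/s
Step 6: dv2 = |4115.55 - 2796.42| = 1319.14 m/s
Step 7: Total delta-v = 1805.13 + 1319.14 = 3124.3 m/s

3124.3


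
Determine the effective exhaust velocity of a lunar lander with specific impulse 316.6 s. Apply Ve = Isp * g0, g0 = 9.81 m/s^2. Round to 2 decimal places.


Step 1: Ve = Isp * g0 = 316.6 * 9.81
Step 2: Ve = 3105.85 m/s

3105.85


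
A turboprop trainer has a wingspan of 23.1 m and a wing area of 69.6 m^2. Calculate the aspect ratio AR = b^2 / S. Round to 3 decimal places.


Step 1: b^2 = 23.1^2 = 533.61
Step 2: AR = 533.61 / 69.6 = 7.667

7.667


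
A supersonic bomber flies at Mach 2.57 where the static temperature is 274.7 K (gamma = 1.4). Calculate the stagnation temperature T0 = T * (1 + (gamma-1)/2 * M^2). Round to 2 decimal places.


Step 1: (gamma-1)/2 = 0.2
Step 2: M^2 = 6.6049
Step 3: 1 + 0.2 * 6.6049 = 2.32098
Step 4: T0 = 274.7 * 2.32098 = 637.57 K

637.57


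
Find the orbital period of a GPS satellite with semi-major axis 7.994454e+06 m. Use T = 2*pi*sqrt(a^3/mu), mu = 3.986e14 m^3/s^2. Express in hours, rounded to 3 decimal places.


Step 1: a^3 / mu = 5.109359e+20 / 3.986e14 = 1.281826e+06
Step 2: sqrt(1.281826e+06) = 1132.1776 s
Step 3: T = 2*pi * 1132.1776 = 7113.68 s
Step 4: T in hours = 7113.68 / 3600 = 1.976 hours

1.976


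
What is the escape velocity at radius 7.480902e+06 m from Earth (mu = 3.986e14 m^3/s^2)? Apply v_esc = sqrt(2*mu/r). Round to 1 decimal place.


Step 1: 2*mu/r = 2 * 3.986e14 / 7.480902e+06 = 106564689.6591
Step 2: v_esc = sqrt(106564689.6591) = 10323.0 m/s

10323.0


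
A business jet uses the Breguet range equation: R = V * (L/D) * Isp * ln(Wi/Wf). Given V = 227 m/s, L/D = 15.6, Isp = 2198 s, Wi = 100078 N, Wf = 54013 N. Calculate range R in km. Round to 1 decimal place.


Step 1: Coefficient = V * (L/D) * Isp = 227 * 15.6 * 2198 = 7783557.6 m
Step 2: Wi/Wf = 100078 / 54013 = 1.85285
Step 3: ln(1.85285) = 0.616725
Step 4: R = 7783557.6 * 0.616725 = 4800315.5 m = 4800.3 km

4800.3


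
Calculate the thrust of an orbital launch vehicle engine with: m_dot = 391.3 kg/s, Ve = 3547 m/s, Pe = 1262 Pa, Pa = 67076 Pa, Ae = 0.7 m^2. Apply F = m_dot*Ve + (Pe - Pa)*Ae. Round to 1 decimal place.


Step 1: Momentum thrust = m_dot * Ve = 391.3 * 3547 = 1387941.1 N
Step 2: Pressure thrust = (Pe - Pa) * Ae = (1262 - 67076) * 0.7 = -46069.8 N
Step 3: Total thrust F = 1387941.1 + -46069.8 = 1341871.3 N

1341871.3


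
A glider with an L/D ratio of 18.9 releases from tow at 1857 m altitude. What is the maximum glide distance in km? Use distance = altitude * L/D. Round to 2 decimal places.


Step 1: Glide distance = altitude * L/D = 1857 * 18.9 = 35097.3 m
Step 2: Convert to km: 35097.3 / 1000 = 35.10 km

35.10


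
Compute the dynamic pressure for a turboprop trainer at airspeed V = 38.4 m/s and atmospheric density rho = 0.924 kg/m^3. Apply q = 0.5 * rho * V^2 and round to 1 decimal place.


Step 1: V^2 = 38.4^2 = 1474.56
Step 2: q = 0.5 * 0.924 * 1474.56
Step 3: q = 681.2 Pa

681.2


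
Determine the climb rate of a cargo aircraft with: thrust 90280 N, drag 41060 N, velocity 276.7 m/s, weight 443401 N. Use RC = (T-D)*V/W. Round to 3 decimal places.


Step 1: Excess thrust = T - D = 90280 - 41060 = 49220 N
Step 2: Excess power = 49220 * 276.7 = 13619174.0 W
Step 3: RC = 13619174.0 / 443401 = 30.715 m/s

30.715


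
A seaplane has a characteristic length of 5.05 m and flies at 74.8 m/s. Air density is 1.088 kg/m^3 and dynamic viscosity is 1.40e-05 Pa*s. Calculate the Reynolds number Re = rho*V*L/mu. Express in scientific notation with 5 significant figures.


Step 1: Numerator = rho * V * L = 1.088 * 74.8 * 5.05 = 410.98112
Step 2: Re = 410.98112 / 1.40e-05
Step 3: Re = 2.9356e+07

2.9356e+07


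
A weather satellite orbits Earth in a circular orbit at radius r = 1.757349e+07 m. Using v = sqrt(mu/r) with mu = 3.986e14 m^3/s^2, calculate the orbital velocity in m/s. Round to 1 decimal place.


Step 1: mu / r = 3.986e14 / 1.757349e+07 = 22681891.8724
Step 2: v = sqrt(22681891.8724) = 4762.6 m/s

4762.6
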